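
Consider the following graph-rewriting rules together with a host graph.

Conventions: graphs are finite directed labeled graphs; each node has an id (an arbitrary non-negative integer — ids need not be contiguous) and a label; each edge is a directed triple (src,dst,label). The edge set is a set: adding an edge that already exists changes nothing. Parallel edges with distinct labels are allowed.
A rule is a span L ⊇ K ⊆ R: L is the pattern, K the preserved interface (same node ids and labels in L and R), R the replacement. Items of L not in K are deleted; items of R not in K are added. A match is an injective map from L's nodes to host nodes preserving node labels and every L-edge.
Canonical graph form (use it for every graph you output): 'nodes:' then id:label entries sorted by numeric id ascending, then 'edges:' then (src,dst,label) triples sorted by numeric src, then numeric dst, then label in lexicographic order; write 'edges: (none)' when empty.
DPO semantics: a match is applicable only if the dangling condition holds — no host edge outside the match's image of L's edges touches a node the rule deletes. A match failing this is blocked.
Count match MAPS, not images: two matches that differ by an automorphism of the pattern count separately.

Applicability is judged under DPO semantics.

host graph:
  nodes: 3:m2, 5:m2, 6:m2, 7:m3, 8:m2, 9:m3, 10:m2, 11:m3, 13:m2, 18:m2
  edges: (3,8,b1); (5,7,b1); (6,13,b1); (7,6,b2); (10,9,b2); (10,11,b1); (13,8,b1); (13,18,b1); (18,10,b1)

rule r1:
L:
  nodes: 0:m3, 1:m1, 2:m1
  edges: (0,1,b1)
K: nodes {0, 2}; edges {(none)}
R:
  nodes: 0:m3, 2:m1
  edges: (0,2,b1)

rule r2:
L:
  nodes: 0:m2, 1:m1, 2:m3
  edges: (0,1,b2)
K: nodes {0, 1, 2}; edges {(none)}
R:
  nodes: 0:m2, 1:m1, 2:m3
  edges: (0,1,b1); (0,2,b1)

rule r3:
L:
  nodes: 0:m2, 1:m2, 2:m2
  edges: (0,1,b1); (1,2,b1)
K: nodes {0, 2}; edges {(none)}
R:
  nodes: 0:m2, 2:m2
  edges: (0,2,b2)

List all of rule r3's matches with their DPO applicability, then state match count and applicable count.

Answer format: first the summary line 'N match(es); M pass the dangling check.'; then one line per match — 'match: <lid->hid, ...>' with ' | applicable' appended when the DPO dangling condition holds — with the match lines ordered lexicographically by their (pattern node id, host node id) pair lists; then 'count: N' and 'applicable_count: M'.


3 match(es); 1 pass the dangling check.
match: 0->6, 1->13, 2->8
match: 0->6, 1->13, 2->18
match: 0->13, 1->18, 2->10 | applicable
count: 3
applicable_count: 1


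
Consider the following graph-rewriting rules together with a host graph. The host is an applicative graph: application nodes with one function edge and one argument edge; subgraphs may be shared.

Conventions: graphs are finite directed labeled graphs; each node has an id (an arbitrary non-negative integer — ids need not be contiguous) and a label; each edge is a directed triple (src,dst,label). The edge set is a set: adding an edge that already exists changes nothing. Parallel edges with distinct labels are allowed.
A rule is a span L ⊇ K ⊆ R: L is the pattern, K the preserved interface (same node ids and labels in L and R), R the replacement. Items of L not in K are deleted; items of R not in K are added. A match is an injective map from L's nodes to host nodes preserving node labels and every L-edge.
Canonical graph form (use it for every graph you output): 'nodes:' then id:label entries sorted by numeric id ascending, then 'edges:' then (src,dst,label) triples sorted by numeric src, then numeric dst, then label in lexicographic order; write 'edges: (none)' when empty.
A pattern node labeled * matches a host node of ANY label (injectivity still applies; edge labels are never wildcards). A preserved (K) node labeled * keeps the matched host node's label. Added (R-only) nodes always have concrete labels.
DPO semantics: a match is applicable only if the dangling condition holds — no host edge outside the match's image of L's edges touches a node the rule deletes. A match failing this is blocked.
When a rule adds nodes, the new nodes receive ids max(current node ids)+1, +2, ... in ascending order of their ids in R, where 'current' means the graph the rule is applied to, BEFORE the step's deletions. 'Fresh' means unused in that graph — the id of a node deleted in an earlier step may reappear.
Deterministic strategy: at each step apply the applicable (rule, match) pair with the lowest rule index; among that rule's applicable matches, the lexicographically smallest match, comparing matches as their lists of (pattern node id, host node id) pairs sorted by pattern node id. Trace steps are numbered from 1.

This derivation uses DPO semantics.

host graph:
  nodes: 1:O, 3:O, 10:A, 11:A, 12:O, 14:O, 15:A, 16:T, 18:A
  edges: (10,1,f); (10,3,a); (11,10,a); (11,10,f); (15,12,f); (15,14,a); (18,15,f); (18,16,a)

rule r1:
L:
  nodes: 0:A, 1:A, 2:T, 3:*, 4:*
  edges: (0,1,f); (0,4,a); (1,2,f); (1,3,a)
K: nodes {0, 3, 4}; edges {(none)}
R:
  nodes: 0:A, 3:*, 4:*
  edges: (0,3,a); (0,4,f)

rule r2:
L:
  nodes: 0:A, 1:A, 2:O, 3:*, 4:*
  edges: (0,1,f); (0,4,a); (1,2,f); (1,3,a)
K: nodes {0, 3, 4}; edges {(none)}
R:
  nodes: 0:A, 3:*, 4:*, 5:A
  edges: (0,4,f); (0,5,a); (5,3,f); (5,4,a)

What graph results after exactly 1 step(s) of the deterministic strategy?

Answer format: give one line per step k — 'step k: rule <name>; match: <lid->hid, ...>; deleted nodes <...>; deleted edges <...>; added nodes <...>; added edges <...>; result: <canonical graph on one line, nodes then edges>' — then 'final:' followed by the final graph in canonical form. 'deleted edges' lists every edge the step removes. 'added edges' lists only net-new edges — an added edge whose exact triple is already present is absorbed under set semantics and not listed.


step 1: rule r2; match: 0->18, 1->15, 2->12, 3->14, 4->16; deleted nodes 12, 15; deleted edges (15,12,f); (15,14,a); (18,15,f); (18,16,a); added nodes 19; added edges (18,16,f); (18,19,a); (19,14,f); (19,16,a); result: nodes: 1:O, 3:O, 10:A, 11:A, 14:O, 16:T, 18:A, 19:A edges: (10,1,f); (10,3,a); (11,10,a); (11,10,f); (18,16,f); (18,19,a); (19,14,f); (19,16,a)
final:
nodes: 1:O, 3:O, 10:A, 11:A, 14:O, 16:T, 18:A, 19:A
edges: (10,1,f); (10,3,a); (11,10,a); (11,10,f); (18,16,f); (18,19,a); (19,14,f); (19,16,a)


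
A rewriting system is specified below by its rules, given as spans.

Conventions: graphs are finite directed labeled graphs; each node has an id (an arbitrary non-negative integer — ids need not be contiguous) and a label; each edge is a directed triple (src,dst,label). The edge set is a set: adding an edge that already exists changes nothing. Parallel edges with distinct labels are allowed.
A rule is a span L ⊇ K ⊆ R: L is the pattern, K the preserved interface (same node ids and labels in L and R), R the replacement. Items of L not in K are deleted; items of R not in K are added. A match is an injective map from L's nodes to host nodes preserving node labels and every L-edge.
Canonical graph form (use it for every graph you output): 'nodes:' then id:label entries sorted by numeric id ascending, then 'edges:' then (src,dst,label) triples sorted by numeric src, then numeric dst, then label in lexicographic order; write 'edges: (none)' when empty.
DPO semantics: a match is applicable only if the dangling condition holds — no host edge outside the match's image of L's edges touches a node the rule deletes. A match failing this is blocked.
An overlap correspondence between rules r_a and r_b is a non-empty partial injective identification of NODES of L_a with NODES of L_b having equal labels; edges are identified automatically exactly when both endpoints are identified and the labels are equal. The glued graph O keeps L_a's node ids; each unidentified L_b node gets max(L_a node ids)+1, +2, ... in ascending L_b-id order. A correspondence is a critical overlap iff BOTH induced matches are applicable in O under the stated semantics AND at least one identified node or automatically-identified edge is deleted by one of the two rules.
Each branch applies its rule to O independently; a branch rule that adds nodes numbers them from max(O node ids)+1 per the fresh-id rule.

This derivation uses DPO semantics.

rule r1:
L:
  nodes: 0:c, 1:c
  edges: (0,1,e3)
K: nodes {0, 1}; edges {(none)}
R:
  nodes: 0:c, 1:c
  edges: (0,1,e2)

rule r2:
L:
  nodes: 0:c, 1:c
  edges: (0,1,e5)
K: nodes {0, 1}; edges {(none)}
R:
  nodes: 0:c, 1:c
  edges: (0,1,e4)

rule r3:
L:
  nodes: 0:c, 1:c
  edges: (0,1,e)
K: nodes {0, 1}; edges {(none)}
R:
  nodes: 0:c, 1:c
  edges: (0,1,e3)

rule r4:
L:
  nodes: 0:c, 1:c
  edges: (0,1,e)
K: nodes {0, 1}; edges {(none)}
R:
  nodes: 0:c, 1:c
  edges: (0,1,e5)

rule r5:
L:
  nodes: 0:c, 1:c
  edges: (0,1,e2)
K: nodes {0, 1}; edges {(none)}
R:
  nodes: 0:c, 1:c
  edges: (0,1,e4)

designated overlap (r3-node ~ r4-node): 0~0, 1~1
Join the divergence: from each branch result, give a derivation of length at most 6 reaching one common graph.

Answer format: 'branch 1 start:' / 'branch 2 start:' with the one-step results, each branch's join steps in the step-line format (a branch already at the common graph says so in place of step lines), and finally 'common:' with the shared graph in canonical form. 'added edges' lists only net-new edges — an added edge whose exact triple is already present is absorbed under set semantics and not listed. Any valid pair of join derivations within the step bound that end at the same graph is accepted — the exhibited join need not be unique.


branch 1 start:
nodes: 0:c, 1:c
edges: (0,1,e3)
branch 2 start:
nodes: 0:c, 1:c
edges: (0,1,e5)
branch 1 step 1: rule r1; match: 0->0, 1->1; deleted nodes (none); deleted edges (0,1,e3); added nodes (none); added edges (0,1,e2); result: nodes: 0:c, 1:c edges: (0,1,e2)
branch 1 step 2: rule r5; match: 0->0, 1->1; deleted nodes (none); deleted edges (0,1,e2); added nodes (none); added edges (0,1,e4); result: nodes: 0:c, 1:c edges: (0,1,e4)
branch 2 step 1: rule r2; match: 0->0, 1->1; deleted nodes (none); deleted edges (0,1,e5); added nodes (none); added edges (0,1,e4); result: nodes: 0:c, 1:c edges: (0,1,e4)
common:
nodes: 0:c, 1:c
edges: (0,1,e4)


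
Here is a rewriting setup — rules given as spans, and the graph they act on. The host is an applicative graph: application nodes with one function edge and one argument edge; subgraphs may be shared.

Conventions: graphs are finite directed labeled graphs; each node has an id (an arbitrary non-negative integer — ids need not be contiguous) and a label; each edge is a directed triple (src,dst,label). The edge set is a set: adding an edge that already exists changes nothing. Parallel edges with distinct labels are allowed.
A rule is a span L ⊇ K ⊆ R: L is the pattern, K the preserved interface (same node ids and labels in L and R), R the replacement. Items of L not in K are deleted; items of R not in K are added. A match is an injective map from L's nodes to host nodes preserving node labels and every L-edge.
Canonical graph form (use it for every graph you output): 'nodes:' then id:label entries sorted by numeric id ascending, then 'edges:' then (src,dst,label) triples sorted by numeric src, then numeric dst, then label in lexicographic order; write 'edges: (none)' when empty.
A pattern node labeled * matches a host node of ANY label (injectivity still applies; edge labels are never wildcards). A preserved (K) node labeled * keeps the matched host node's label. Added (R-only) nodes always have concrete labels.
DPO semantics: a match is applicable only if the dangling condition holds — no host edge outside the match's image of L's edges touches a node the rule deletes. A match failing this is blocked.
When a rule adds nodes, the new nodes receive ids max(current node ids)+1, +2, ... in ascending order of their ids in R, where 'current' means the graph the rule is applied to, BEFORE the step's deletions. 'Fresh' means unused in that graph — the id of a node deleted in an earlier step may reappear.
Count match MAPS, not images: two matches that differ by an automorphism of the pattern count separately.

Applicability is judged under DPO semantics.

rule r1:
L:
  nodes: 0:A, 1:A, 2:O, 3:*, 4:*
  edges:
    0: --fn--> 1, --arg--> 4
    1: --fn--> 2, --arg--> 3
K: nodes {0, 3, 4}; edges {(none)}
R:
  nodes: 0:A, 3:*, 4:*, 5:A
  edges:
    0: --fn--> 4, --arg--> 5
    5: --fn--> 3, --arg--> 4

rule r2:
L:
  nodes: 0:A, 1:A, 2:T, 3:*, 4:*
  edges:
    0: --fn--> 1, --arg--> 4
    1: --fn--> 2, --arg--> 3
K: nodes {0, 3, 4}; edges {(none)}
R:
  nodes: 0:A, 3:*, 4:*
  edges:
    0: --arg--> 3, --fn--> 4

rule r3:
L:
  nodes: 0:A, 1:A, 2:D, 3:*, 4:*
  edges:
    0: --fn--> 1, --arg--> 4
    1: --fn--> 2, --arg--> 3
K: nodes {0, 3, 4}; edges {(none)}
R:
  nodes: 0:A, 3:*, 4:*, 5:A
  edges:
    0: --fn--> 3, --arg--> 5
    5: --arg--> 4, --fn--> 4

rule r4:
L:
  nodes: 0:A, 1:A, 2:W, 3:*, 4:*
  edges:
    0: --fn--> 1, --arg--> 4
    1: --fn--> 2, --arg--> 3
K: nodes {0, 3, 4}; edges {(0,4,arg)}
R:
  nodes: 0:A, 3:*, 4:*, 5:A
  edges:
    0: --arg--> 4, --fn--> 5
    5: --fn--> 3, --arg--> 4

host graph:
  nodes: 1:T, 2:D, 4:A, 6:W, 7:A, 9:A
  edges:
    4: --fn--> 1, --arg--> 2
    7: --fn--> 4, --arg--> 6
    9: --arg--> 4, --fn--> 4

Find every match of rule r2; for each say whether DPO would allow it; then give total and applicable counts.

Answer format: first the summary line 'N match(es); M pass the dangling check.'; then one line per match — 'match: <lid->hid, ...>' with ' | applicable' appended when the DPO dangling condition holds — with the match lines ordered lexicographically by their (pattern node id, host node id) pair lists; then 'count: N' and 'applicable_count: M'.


1 match(es); 0 pass the dangling check.
match: 0->7, 1->4, 2->1, 3->2, 4->6
count: 1
applicable_count: 0


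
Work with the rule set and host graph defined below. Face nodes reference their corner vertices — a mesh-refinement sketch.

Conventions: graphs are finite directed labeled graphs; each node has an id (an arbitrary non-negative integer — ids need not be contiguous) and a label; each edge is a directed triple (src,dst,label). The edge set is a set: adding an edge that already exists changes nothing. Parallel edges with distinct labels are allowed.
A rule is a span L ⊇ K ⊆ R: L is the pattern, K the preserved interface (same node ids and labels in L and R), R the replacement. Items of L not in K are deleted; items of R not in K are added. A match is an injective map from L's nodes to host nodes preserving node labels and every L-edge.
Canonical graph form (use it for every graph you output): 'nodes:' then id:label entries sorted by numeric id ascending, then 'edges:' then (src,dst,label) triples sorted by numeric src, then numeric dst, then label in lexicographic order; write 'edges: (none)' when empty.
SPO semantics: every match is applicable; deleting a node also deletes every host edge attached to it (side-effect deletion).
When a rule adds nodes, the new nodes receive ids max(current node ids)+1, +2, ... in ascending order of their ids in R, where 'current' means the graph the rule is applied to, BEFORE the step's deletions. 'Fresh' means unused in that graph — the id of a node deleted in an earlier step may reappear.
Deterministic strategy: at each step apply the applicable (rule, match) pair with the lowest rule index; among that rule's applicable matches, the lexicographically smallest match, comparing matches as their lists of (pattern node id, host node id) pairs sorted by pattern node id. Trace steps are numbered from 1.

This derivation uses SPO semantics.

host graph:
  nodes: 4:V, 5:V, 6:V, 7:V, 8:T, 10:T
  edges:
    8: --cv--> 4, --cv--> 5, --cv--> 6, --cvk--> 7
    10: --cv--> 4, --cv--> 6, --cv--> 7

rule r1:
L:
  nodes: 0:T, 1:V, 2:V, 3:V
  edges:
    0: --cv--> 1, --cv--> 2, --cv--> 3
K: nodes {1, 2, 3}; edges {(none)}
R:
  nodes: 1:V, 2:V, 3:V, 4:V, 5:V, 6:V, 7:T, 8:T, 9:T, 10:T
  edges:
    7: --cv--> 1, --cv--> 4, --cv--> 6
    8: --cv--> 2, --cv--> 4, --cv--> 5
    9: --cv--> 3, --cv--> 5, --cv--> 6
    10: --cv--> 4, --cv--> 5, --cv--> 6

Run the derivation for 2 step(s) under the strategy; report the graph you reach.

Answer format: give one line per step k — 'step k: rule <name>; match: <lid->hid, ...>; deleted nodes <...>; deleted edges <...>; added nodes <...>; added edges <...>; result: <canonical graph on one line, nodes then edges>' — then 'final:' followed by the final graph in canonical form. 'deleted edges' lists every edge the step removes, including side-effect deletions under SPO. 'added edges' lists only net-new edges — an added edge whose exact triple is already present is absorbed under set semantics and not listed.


step 1: rule r1; match: 0->8, 1->4, 2->5, 3->6; deleted nodes 8; deleted edges (8,4,cv); (8,5,cv); (8,6,cv); (8,7,cvk); added nodes 11, 12, 13, 14, 15, 16, 17; added edges (14,4,cv); (14,11,cv); (14,13,cv); (15,5,cv); (15,11,cv); (15,12,cv); (16,6,cv); (16,12,cv); (16,13,cv); (17,11,cv); (17,12,cv); (17,13,cv); result: nodes: 4:V, 5:V, 6:V, 7:V, 10:T, 11:V, 12:V, 13:V, 14:T, 15:T, 16:T, 17:T edges: (10,4,cv); (10,6,cv); (10,7,cv); (14,4,cv); (14,11,cv); (14,13,cv); (15,5,cv); (15,11,cv); (15,12,cv); (16,6,cv); (16,12,cv); (16,13,cv); (17,11,cv); (17,12,cv); (17,13,cv)
step 2: rule r1; match: 0->10, 1->4, 2->6, 3->7; deleted nodes 10; deleted edges (10,4,cv); (10,6,cv); (10,7,cv); added nodes 18, 19, 20, 21, 22, 23, 24; added edges (21,4,cv); (21,18,cv); (21,20,cv); (22,6,cv); (22,18,cv); (22,19,cv); (23,7,cv); (23,19,cv); (23,20,cv); (24,18,cv); (24,19,cv); (24,20,cv); result: nodes: 4:V, 5:V, 6:V, 7:V, 11:V, 12:V, 13:V, 14:T, 15:T, 16:T, 17:T, 18:V, 19:V, 20:V, 21:T, 22:T, 23:T, 24:T edges: (14,4,cv); (14,11,cv); (14,13,cv); (15,5,cv); (15,11,cv); (15,12,cv); (16,6,cv); (16,12,cv); (16,13,cv); (17,11,cv); (17,12,cv); (17,13,cv); (21,4,cv); (21,18,cv); (21,20,cv); (22,6,cv); (22,18,cv); (22,19,cv); (23,7,cv); (23,19,cv); (23,20,cv); (24,18,cv); (24,19,cv); (24,20,cv)
final:
nodes: 4:V, 5:V, 6:V, 7:V, 11:V, 12:V, 13:V, 14:T, 15:T, 16:T, 17:T, 18:V, 19:V, 20:V, 21:T, 22:T, 23:T, 24:T
edges: (14,4,cv); (14,11,cv); (14,13,cv); (15,5,cv); (15,11,cv); (15,12,cv); (16,6,cv); (16,12,cv); (16,13,cv); (17,11,cv); (17,12,cv); (17,13,cv); (21,4,cv); (21,18,cv); (21,20,cv); (22,6,cv); (22,18,cv); (22,19,cv); (23,7,cv); (23,19,cv); (23,20,cv); (24,18,cv); (24,19,cv); (24,20,cv)


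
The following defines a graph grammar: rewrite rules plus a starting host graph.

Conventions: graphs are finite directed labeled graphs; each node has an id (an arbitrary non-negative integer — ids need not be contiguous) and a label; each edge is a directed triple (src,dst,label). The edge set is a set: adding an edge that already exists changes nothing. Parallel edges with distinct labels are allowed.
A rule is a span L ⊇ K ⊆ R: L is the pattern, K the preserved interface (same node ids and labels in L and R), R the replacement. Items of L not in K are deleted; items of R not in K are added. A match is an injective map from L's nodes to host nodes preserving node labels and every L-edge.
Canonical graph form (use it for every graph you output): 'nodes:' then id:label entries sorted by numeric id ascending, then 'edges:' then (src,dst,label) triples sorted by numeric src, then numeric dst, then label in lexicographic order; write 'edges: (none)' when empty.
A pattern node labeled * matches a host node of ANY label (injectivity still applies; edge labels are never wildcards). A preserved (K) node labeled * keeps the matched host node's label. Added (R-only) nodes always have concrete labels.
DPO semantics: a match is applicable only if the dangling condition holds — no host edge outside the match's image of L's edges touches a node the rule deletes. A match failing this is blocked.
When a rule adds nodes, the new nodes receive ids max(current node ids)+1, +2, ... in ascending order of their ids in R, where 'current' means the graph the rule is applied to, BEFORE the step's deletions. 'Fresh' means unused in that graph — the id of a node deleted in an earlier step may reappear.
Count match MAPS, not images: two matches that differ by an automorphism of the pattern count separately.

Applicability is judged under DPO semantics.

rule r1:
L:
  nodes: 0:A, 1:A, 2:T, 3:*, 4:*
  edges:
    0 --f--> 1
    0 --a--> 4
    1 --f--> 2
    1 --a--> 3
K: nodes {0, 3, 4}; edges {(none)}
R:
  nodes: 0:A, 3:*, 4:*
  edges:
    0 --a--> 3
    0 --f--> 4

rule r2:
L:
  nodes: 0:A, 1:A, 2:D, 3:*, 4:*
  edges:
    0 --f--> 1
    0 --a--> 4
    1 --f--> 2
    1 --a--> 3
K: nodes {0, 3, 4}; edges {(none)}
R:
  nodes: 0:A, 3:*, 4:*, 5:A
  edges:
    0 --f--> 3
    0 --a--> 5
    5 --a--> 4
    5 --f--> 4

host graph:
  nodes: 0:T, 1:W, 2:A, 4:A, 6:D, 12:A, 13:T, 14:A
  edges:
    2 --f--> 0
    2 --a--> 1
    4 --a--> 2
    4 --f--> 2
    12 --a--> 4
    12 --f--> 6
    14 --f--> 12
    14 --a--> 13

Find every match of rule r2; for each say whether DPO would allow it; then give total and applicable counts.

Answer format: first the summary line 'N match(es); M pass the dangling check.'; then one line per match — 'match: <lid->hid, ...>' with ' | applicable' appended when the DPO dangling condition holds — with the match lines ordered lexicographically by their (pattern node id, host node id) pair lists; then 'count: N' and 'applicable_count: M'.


1 match(es); 1 pass the dangling check.
match: 0->14, 1->12, 2->6, 3->4, 4->13 | applicable
count: 1
applicable_count: 1


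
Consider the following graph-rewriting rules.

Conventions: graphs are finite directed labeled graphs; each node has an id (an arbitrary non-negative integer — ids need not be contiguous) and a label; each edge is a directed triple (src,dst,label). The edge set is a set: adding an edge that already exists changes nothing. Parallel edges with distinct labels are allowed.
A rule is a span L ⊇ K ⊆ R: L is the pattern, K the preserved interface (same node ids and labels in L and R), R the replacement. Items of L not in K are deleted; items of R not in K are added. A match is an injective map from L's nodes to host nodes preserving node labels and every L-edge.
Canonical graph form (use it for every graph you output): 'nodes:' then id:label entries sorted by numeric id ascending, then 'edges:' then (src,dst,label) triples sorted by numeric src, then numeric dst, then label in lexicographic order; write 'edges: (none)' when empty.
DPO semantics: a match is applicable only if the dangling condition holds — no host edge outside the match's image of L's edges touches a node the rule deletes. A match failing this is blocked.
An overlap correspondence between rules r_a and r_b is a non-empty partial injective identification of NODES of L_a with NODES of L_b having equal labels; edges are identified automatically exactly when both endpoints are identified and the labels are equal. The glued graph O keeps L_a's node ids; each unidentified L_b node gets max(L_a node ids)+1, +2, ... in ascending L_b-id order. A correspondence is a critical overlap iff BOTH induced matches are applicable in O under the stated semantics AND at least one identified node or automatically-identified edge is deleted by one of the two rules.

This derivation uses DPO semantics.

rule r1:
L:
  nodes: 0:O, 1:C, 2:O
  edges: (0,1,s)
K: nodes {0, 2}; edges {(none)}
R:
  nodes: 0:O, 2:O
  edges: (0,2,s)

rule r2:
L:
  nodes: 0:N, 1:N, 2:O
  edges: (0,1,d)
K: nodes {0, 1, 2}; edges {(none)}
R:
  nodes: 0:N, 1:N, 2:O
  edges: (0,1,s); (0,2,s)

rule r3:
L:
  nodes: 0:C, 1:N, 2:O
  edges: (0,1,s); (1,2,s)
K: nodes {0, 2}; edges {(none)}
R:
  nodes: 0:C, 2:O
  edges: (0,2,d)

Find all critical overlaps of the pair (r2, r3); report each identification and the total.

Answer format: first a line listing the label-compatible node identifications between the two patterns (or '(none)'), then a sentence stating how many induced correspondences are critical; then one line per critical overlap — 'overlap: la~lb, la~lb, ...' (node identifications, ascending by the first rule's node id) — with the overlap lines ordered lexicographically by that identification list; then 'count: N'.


label-compatible node identifications between L(r2) and L(r3): 0~1, 1~1, 2~2
0 of the induced correspondences are critical overlaps of r2 and r3.
count: 0


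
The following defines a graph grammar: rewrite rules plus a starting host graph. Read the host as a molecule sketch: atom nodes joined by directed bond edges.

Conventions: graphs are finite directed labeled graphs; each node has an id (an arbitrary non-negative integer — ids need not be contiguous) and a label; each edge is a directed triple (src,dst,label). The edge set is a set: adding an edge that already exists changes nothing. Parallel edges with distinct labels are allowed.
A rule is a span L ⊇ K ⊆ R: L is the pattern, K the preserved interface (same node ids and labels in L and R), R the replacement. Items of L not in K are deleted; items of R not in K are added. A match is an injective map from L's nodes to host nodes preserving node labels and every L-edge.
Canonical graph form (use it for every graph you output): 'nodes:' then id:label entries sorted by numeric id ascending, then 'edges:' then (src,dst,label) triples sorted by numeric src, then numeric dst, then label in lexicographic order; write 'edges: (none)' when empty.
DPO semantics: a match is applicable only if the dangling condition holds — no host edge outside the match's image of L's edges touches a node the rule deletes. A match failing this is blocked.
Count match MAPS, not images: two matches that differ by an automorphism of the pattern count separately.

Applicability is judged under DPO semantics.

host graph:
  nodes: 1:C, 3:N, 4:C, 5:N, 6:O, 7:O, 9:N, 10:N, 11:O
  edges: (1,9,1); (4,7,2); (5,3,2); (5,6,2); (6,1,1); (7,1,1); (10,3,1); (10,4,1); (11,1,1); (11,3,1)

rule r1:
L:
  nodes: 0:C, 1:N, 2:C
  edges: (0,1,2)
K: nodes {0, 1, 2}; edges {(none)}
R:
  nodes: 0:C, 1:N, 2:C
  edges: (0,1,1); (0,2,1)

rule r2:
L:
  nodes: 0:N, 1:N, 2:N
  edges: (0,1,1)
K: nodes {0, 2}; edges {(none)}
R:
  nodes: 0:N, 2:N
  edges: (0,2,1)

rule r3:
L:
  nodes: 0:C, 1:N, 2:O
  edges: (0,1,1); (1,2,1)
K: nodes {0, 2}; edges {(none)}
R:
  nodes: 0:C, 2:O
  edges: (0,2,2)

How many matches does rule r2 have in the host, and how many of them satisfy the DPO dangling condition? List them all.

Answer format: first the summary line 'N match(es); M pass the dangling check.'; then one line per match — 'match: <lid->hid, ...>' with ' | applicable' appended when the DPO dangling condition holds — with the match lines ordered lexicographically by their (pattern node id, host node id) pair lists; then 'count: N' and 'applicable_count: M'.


2 match(es); 0 pass the dangling check.
match: 0->10, 1->3, 2->5
match: 0->10, 1->3, 2->9
count: 2
applicable_count: 0


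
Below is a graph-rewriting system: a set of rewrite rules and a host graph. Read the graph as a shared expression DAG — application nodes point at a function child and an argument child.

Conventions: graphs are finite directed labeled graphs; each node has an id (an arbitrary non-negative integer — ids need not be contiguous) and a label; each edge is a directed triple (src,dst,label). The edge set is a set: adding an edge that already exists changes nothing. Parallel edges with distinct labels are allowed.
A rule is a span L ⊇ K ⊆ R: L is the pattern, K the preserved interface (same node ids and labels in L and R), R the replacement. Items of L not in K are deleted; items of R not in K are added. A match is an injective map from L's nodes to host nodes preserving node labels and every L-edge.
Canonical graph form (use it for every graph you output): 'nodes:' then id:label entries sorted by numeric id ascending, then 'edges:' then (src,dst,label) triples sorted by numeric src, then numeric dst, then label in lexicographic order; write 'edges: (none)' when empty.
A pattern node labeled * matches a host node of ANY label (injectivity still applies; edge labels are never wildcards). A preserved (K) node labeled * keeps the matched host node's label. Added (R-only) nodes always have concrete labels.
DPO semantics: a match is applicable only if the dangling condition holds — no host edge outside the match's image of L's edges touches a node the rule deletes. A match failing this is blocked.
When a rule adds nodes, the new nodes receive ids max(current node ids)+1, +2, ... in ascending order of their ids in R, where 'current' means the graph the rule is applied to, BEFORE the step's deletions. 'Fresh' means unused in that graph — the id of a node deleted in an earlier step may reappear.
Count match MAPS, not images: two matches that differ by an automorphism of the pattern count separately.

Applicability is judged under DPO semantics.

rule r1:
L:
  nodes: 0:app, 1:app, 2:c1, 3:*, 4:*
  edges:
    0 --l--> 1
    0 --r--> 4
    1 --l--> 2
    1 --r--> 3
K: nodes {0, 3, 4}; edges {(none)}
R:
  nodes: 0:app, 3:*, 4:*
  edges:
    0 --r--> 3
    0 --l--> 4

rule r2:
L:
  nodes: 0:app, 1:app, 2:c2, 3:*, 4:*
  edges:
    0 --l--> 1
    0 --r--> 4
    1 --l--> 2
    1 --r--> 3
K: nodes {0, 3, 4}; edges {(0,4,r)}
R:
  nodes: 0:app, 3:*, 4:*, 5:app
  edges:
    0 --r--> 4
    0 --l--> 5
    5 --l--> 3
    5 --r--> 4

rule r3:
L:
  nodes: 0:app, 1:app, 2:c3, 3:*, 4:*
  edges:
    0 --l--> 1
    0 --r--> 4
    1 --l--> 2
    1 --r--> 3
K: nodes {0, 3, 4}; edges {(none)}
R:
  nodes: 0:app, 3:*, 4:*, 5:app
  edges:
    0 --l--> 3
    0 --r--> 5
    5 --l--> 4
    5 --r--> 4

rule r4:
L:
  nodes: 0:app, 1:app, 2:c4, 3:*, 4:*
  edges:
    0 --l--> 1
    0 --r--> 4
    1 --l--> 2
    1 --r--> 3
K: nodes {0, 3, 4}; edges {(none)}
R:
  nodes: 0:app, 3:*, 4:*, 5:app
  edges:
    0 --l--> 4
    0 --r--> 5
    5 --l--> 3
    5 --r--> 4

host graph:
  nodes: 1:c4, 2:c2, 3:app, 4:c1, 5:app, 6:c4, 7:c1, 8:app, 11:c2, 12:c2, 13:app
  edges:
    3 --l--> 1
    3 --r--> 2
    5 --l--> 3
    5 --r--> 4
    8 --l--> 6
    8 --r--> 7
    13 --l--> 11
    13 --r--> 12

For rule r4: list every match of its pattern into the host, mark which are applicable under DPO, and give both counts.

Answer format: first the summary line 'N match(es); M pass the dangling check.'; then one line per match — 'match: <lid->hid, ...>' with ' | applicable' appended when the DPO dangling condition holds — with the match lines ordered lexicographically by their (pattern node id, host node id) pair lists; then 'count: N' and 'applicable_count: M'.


1 match(es); 1 pass the dangling check.
match: 0->5, 1->3, 2->1, 3->2, 4->4 | applicable
count: 1
applicable_count: 1


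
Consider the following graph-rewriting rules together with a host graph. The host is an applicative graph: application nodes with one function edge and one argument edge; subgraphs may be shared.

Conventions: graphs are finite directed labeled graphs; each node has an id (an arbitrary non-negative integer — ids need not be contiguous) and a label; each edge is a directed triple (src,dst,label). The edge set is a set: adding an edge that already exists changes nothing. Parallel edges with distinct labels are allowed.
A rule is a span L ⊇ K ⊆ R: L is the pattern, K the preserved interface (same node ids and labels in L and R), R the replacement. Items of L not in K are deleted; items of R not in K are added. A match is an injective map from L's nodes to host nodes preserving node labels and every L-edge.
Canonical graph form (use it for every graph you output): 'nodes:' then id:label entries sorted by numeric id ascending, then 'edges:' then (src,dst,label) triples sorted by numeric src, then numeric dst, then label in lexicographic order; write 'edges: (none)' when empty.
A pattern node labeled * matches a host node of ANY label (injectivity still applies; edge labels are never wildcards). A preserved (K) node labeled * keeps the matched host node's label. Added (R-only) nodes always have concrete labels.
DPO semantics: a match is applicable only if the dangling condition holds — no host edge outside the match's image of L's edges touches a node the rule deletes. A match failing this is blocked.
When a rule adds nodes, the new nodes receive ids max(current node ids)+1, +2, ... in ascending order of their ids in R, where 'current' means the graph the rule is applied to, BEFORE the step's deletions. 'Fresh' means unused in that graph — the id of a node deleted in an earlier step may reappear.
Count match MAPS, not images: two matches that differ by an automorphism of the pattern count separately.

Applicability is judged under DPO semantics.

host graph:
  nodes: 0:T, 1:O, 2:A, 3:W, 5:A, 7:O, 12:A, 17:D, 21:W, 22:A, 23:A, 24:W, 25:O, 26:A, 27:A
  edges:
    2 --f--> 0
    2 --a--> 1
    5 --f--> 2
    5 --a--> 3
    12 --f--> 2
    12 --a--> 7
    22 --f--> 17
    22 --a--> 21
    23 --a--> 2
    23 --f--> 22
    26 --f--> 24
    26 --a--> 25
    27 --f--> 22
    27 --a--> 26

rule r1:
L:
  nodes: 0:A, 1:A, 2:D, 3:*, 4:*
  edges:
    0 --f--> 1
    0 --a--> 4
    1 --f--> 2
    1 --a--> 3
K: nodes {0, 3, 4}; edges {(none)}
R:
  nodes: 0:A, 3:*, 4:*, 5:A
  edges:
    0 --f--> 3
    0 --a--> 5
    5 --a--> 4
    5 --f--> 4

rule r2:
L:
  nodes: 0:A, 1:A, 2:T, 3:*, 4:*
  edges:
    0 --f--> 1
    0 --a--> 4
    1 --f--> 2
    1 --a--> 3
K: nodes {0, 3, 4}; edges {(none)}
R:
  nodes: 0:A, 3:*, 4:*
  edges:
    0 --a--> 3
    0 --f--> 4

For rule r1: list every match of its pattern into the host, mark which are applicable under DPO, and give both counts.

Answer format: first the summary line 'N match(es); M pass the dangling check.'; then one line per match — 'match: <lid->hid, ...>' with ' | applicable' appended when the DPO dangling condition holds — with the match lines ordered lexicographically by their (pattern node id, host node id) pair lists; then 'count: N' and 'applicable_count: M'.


2 match(es); 0 pass the dangling check.
match: 0->23, 1->22, 2->17, 3->21, 4->2
match: 0->27, 1->22, 2->17, 3->21, 4->26
count: 2
applicable_count: 0


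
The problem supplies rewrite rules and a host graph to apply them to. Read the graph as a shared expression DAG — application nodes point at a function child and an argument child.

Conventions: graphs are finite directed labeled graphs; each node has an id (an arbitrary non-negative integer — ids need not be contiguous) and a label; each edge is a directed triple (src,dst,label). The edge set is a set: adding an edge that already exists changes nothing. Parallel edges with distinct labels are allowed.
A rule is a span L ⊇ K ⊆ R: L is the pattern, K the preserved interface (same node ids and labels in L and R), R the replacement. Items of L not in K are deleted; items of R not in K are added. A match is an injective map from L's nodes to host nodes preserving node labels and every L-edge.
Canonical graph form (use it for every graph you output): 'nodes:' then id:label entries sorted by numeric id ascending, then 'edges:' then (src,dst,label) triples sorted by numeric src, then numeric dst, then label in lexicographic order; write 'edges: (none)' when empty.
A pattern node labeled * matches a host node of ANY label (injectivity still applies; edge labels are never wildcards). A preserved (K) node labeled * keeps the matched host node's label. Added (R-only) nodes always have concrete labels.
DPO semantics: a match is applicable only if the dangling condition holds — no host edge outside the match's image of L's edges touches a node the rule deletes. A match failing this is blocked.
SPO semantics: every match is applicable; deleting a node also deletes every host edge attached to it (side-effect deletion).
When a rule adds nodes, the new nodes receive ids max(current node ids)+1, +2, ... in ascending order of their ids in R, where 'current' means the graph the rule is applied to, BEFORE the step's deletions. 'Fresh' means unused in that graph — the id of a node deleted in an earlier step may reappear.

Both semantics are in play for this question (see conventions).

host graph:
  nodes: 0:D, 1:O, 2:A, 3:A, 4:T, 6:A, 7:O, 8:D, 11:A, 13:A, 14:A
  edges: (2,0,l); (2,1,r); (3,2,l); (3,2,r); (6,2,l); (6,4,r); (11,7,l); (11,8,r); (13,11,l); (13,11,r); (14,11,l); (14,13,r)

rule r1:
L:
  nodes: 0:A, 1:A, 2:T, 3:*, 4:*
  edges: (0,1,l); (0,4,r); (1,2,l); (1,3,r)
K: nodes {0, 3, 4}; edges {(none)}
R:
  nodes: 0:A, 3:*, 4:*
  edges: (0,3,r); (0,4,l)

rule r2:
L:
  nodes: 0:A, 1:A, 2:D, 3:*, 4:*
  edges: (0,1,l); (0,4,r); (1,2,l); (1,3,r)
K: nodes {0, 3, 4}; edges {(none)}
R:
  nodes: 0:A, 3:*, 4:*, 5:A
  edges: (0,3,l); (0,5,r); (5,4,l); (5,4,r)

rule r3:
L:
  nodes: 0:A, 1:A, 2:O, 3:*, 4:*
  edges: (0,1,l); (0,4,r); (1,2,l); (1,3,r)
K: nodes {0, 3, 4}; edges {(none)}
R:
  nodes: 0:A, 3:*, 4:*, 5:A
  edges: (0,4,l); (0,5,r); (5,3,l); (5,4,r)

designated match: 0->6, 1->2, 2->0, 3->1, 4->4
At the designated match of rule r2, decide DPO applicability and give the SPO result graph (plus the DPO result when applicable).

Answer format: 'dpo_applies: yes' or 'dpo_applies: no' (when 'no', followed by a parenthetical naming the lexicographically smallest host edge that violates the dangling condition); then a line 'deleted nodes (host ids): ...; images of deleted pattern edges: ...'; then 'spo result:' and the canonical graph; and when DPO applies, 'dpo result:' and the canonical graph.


dpo_applies: no
(the rule deletes node 2, which keeps host edge (3,2,l) outside the match image — the dangling condition fails, DPO blocks; SPO proceeds and side-deletes such edges)
deleted nodes (host ids): 0, 2; images of deleted pattern edges: (2,0,l); (2,1,r); (6,2,l); (6,4,r)
spo result:
nodes: 1:O, 3:A, 4:T, 6:A, 7:O, 8:D, 11:A, 13:A, 14:A, 15:A
edges: (6,1,l); (6,15,r); (11,7,l); (11,8,r); (13,11,l); (13,11,r); (14,11,l); (14,13,r); (15,4,l); (15,4,r)


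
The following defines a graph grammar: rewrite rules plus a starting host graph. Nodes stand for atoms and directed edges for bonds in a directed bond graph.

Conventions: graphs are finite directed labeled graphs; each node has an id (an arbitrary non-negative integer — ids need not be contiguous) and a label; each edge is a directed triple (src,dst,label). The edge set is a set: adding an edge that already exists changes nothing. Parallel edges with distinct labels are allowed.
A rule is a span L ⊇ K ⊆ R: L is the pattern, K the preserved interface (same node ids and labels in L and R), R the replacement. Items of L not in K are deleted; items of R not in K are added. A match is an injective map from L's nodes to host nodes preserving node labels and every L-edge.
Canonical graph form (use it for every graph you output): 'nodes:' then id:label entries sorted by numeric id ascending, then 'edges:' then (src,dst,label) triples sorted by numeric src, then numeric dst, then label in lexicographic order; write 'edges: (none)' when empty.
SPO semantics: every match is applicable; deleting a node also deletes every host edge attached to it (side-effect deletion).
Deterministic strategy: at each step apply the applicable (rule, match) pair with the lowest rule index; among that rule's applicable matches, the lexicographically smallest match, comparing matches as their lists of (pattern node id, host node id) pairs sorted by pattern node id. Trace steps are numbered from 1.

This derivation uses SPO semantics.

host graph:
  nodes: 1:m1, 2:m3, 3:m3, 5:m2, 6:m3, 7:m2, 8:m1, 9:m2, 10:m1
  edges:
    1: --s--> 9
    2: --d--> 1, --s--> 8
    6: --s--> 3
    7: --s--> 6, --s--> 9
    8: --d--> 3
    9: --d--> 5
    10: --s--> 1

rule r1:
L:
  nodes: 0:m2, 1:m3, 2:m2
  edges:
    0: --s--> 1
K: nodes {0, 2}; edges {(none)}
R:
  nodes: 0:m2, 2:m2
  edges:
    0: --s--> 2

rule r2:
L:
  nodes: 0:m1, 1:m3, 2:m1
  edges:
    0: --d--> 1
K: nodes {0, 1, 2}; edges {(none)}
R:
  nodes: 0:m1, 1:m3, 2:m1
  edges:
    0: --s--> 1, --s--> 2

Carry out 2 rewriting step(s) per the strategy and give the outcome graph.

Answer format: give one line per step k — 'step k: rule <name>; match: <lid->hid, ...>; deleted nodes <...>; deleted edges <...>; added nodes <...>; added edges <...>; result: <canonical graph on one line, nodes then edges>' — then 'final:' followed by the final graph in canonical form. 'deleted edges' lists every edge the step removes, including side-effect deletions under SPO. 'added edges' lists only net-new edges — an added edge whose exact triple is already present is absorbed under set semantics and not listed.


step 1: rule r1; match: 0->7, 1->6, 2->5; deleted nodes 6; deleted edges (6,3,s); (7,6,s); added nodes (none); added edges (7,5,s); result: nodes: 1:m1, 2:m3, 3:m3, 5:m2, 7:m2, 8:m1, 9:m2, 10:m1 edges: (1,9,s); (2,1,d); (2,8,s); (7,5,s); (7,9,s); (8,3,d); (9,5,d); (10,1,s)
step 2: rule r2; match: 0->8, 1->3, 2->1; deleted nodes (none); deleted edges (8,3,d); added nodes (none); added edges (8,1,s); (8,3,s); result: nodes: 1:m1, 2:m3, 3:m3, 5:m2, 7:m2, 8:m1, 9:m2, 10:m1 edges: (1,9,s); (2,1,d); (2,8,s); (7,5,s); (7,9,s); (8,1,s); (8,3,s); (9,5,d); (10,1,s)
final:
nodes: 1:m1, 2:m3, 3:m3, 5:m2, 7:m2, 8:m1, 9:m2, 10:m1
edges: (1,9,s); (2,1,d); (2,8,s); (7,5,s); (7,9,s); (8,1,s); (8,3,s); (9,5,d); (10,1,s)
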